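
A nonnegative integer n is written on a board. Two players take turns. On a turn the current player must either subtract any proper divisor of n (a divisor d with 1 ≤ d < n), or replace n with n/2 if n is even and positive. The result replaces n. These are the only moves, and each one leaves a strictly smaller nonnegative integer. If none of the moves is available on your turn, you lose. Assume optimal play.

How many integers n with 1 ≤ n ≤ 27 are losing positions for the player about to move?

14

Label each position W (a win for the player to move) or L (a loss). A position with no legal move is L; any other position is W exactly when some move reaches an L, and L when every move reaches a W.
n=0: no move → L
n=1: no move → L
n=2: →1(L), so W
n=3: →2(W) only, which is W, so L
n=4: →3(L), so W
n=5: →4(W) only, which is W, so L
n=6: →3(L), so W
n=7: →6(W) only, which is W, so L
n=8: →7(L), so W
n=9: →6(W), 8(W) — all W, so L
n=10: →5(L), so W
n=11: →10(W) only, which is W, so L
n=12: →9(L), so W
n=13: →12(W) only, which is W, so L
n=14: →7(L), so W
n=15: →10(W), 12(W), 14(W) — all W, so L
n=16: →15(L), so W
n=17: →16(W) only, which is W, so L
n=18: →9(L), so W
n=19: →18(W) only, which is W, so L
n=20: →15(L), so W
n=21: →14(W), 18(W), 20(W) — all W, so L
n=22: →11(L), so W
n=23: →22(W) only, which is W, so L
n=24: →21(L), so W
n=25: →20(W), 24(W) — all W, so L
n=26: →13(L), so W
n=27: →18(W), 24(W), 26(W) — all W, so L
L entries with 1 ≤ n ≤ 27 (n=0 is outside the asked range and is not counted): n = 1, 3, 5, 7, 9, 11, 13, 15, 17, 19, 21, 23, 25, 27; that makes 14.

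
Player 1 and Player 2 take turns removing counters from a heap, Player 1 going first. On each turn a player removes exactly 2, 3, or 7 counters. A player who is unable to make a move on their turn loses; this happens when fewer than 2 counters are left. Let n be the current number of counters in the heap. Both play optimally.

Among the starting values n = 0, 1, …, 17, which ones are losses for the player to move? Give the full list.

Build the W/L table. Terminal = L. A non-terminal position is W if it has a move to some L; otherwise it is L.
n=0: no move → L
n=1: no move → L
n=2: →0(L), so W
n=3: →1(L), so W
n=4: →1(L), so W
n=5: →3(W), 2(W) — all W, so L
n=6: →4(W), 3(W) — all W, so L
n=7: →5(L), so W
n=8: →6(L), so W
n=9: →6(L), so W
n=10: →8(W), 7(W), 3(W) — all W, so L
n=11: →9(W), 8(W), 4(W) — all W, so L
n=12: →10(L), so W
n=13: →11(L), so W
n=14: →11(L), so W
n=15: →13(W), 12(W), 8(W) — all W, so L
n=16: →14(W), 13(W), 9(W) — all W, so L
n=17: →15(L), so W
The losing starting values of n are exactly the entries labelled L in this table (8 of them).

0, 1, 5, 6, 10, 11, 15, 16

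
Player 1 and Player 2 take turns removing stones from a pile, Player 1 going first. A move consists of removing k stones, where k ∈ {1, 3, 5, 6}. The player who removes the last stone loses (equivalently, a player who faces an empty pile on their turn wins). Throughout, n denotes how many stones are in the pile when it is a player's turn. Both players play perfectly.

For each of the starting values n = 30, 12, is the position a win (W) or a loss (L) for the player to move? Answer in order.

30: W, 12: L

Work bottom-up. With no move the player to move wins. Otherwise the position is W if at least one move leads to an L position for the opponent, and L if every move leads to a W.
n=0: no move; the opponent has just taken the last stone and therefore loses → W
n=1: L (sole option 0(W) is W)
n=2: W (go to 1, an L position)
n=3: L (options 2(W), 0(W) are all W)
n=4: W (go to 3, an L position)
n=5: L (options 4(W), 2(W), 0(W) are all W)
n=6: W (go to 5, an L position)
n=7: W (go to 1, an L position)
n=8: W (go to 5, an L position)
n=9: W (go to 3, an L position)
n=10: W (go to 5, an L position)
n=11: W (go to 5, an L position)
n=12: L (options 11(W), 9(W), 7(W), 6(W) are all W)
n=13: W (go to 12, an L position)
n=14: L (options 13(W), 11(W), 9(W), 8(W) are all W)
n=15: W (go to 14, an L position)
n=16: L (options 15(W), 13(W), 11(W), 10(W) are all W)
n=17: W (go to 16, an L position)
n=18: W (go to 12, an L position)
n=19: W (go to 16, an L position)
n=20: W (go to 14, an L position)
n=21: W (go to 16, an L position)
n=22: W (go to 16, an L position)
n=23: L (options 22(W), 20(W), 18(W), 17(W) are all W)
n=24: W (go to 23, an L position)
n=25: L (options 24(W), 22(W), 20(W), 19(W) are all W)
n=26: W (go to 25, an L position)
n=27: L (options 26(W), 24(W), 22(W), 21(W) are all W)
n=28: W (go to 27, an L position)
n=29: W (go to 23, an L position)
n=30: W (go to 27, an L position)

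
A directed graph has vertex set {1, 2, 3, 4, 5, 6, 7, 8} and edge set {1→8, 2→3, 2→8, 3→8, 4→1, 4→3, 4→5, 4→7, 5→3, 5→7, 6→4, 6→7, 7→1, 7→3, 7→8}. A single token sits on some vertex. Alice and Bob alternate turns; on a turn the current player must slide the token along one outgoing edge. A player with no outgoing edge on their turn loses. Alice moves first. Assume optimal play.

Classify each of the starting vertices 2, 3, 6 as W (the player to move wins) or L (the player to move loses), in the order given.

2: W, 3: W, 6: L

Classify positions by backward induction: terminal positions (no move available) are L. From any other position, the mover wins iff some move reaches an L.
Every edge goes from a vertex to one that appears earlier in the order 8, 3, 1, 7, 5, 4, 6, 2, so processing vertices in that order labels each vertex after all of its successors.
8: no outgoing edge → L
3: →8(L), so W
1: →8(L), so W
7: →8(L), so W
5: →7(W), 3(W) — all W, so L
4: →5(L), so W
6: →4(W), 7(W) — all W, so L
2: →8(L), so W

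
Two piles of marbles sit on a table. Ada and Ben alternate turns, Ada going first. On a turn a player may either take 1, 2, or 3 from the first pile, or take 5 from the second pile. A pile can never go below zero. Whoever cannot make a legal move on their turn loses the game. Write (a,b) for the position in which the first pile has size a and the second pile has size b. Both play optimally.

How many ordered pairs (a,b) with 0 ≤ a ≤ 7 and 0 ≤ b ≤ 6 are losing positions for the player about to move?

Work bottom-up. With no move the player to move loses. Otherwise the position is W if at least one move leads to an L position for the opponent, and L if every move leads to a W.
Every move lowers a or b (never raises either), so fill the grid row by row in increasing a, and left to right within a row: each cell's successors are then already labelled.
      b=0  b=1  b=2  b=3  b=4  b=5  b=6
a=0:    L    L    L    L    L    W    W
a=1:    W    W    W    W    W    L    L
a=2:    W    W    W    W    W    W    W
a=3:    W    W    W    W    W    W    W
a=4:    L    L    L    L    L    W    W
a=5:    W    W    W    W    W    L    L
a=6:    W    W    W    W    W    W    W
a=7:    W    W    W    W    W    W    W
Cells with no legal move (terminal, hence L): (0,0), (0,1), (0,2), (0,3), (0,4).
The remaining L cells, each justified by listing all of its moves:
(1,5): L (options (0,5)(W), (1,0)(W) are all W)
(1,6): L (options (0,6)(W), (1,1)(W) are all W)
(4,0): L (options (3,0)(W), (2,0)(W), (1,0)(W) are all W)
(4,1): L (options (3,1)(W), (2,1)(W), (1,1)(W) are all W)
(4,2): L (options (3,2)(W), (2,2)(W), (1,2)(W) are all W)
(4,3): L (options (3,3)(W), (2,3)(W), (1,3)(W) are all W)
(4,4): L (options (3,4)(W), (2,4)(W), (1,4)(W) are all W)
(5,5): L (options (4,5)(W), (3,5)(W), (2,5)(W), (5,0)(W) are all W)
(5,6): L (options (4,6)(W), (3,6)(W), (2,6)(W), (5,1)(W) are all W)
Every other cell has at least one move into one of the L cells above, so it is W.
L cells per row: a=0: 5, a=1: 2, a=2: 0, a=3: 0, a=4: 5, a=5: 2, a=6: 0, a=7: 0; total 14.

14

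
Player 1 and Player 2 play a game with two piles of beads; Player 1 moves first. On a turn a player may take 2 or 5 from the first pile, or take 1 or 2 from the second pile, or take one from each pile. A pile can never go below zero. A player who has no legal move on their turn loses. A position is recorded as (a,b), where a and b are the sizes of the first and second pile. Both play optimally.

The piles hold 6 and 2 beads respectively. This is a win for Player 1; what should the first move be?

Build the W/L table. Terminal = L. A non-terminal position is W if it has a move to some L; otherwise it is L.
No move ever increases a pile, so every position that can arise here has a ≤ 6 and b ≤ 2; it is enough to label the cells with 0 ≤ a ≤ 6 and 0 ≤ b ≤ 2.
Every move lowers a or b (never raises either), so fill the grid row by row in increasing a, and left to right within a row: each cell's successors are then already labelled.
      b=0  b=1  b=2
a=0:    L    W    W
a=1:    L    W    W
a=2:    W    W    L
a=3:    W    L    W
a=4:    L    W    W
a=5:    W    W    L
a=6:    W    L    W
Cells with no legal move (terminal, hence L): (0,0), (1,0).
The remaining L cells, each justified by listing all of its moves:
(2,2): only reaches (0,2)(W), (2,1)(W), (2,0)(W), (1,1)(W), all W → L
(3,1): only reaches (1,1)(W), (3,0)(W), (2,0)(W), all W → L
(4,0): only reaches (2,0)(W), which is W → L
(5,2): only reaches (3,2)(W), (0,2)(W), (5,1)(W), (5,0)(W), (4,1)(W), all W → L
(6,1): only reaches (4,1)(W), (1,1)(W), (6,0)(W), (5,0)(W), all W → L
Every other cell has at least one move into one of the L cells above, so it is W.
From (6,2), the L positions reachable in one move are: (6,1).

Move to (6,1).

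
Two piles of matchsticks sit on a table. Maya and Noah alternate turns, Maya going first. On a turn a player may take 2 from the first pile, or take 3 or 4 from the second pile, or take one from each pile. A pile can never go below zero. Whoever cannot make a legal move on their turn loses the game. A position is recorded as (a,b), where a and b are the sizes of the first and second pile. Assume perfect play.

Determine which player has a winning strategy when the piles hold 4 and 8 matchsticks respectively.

Build the W/L table. Terminal = L. A non-terminal position is W if it has a move to some L; otherwise it is L.
No move ever increases a pile, so every position that can arise here has a ≤ 4 and b ≤ 8; it is enough to label the cells with 0 ≤ a ≤ 4 and 0 ≤ b ≤ 8.
Every move lowers a or b (never raises either), so fill the grid row by row in increasing a, and left to right within a row: each cell's successors are then already labelled.
      b=0  b=1  b=2  b=3  b=4  b=5  b=6  b=7  b=8
a=0:    L    L    L    W    W    W    W    L    L
a=1:    L    W    W    W    W    L    L    L    W
a=2:    W    W    W    L    L    L    W    W    W
a=3:    W    L    L    L    W    W    W    W    L
a=4:    L    L    W    W    W    W    L    L    L
Cells with no legal move (terminal, hence L): (0,0), (0,1), (0,2), (1,0).
The remaining L cells, each justified by listing all of its moves:
(0,7): only reaches (0,4)(W), (0,3)(W), all W → L
(0,8): only reaches (0,5)(W), (0,4)(W), all W → L
(1,5): only reaches (1,2)(W), (1,1)(W), (0,4)(W), all W → L
(1,6): only reaches (1,3)(W), (1,2)(W), (0,5)(W), all W → L
(1,7): only reaches (1,4)(W), (1,3)(W), (0,6)(W), all W → L
(2,3): only reaches (0,3)(W), (2,0)(W), (1,2)(W), all W → L
(2,4): only reaches (0,4)(W), (2,1)(W), (2,0)(W), (1,3)(W), all W → L
(2,5): only reaches (0,5)(W), (2,2)(W), (2,1)(W), (1,4)(W), all W → L
(3,1): only reaches (1,1)(W), (2,0)(W), all W → L
(3,2): only reaches (1,2)(W), (2,1)(W), all W → L
(3,3): only reaches (1,3)(W), (3,0)(W), (2,2)(W), all W → L
(3,8): only reaches (1,8)(W), (3,5)(W), (3,4)(W), (2,7)(W), all W → L
(4,0): only reaches (2,0)(W), which is W → L
(4,1): only reaches (2,1)(W), (3,0)(W), all W → L
(4,6): only reaches (2,6)(W), (4,3)(W), (4,2)(W), (3,5)(W), all W → L
(4,7): only reaches (2,7)(W), (4,4)(W), (4,3)(W), (3,6)(W), all W → L
(4,8): only reaches (2,8)(W), (4,5)(W), (4,4)(W), (3,7)(W), all W → L
Every other cell has at least one move into one of the L cells above, so it is W.
The starting position (4,8) is L: whatever Maya does, the opponent receives a W position.

Noah wins.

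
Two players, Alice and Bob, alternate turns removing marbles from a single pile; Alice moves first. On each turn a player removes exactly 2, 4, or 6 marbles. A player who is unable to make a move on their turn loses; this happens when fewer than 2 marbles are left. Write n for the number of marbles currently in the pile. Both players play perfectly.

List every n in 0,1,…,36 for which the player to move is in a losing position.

Classify positions by backward induction: terminal positions (no move available) are L. From any other position, the mover wins iff some move reaches an L.
n=0: no move → L
n=1: no move → L
n=2: can move to 0, which is L ⇒ W
n=3: can move to 1, which is L ⇒ W
n=4: can move to 0, which is L ⇒ W
n=5: can move to 1, which is L ⇒ W
n=6: can move to 0, which is L ⇒ W
n=7: can move to 1, which is L ⇒ W
n=8: moves to 6(W), 4(W), 2(W); every one is W ⇒ L
n=9: moves to 7(W), 5(W), 3(W); every one is W ⇒ L
n=10: can move to 8, which is L ⇒ W
n=11: can move to 9, which is L ⇒ W
n=12: can move to 8, which is L ⇒ W
n=13: can move to 9, which is L ⇒ W
n=14: can move to 8, which is L ⇒ W
n=15: can move to 9, which is L ⇒ W
n=16: moves to 14(W), 12(W), 10(W); every one is W ⇒ L
n=17: moves to 15(W), 13(W), 11(W); every one is W ⇒ L
n=18: can move to 16, which is L ⇒ W
n=19: can move to 17, which is L ⇒ W
n=20: can move to 16, which is L ⇒ W
n=21: can move to 17, which is L ⇒ W
n=22: can move to 16, which is L ⇒ W
n=23: can move to 17, which is L ⇒ W
n=24: moves to 22(W), 20(W), 18(W); every one is W ⇒ L
n=25: moves to 23(W), 21(W), 19(W); every one is W ⇒ L
n=26: can move to 24, which is L ⇒ W
n=27: can move to 25, which is L ⇒ W
n=28: can move to 24, which is L ⇒ W
n=29: can move to 25, which is L ⇒ W
n=30: can move to 24, which is L ⇒ W
n=31: can move to 25, which is L ⇒ W
n=32: moves to 30(W), 28(W), 26(W); every one is W ⇒ L
n=33: moves to 31(W), 29(W), 27(W); every one is W ⇒ L
n=34: can move to 32, which is L ⇒ W
n=35: can move to 33, which is L ⇒ W
n=36: can move to 32, which is L ⇒ W
Reading off the rows marked L gives the requested list; there are 10 such values of n.

0, 1, 8, 9, 16, 17, 24, 25, 32, 33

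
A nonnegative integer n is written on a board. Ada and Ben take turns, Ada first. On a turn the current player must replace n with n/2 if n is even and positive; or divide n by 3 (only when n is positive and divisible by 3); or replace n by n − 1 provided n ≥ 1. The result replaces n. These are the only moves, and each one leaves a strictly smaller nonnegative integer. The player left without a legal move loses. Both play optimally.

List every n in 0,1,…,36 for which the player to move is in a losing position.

Use the standard recursion: the mover loses at a terminal position; elsewhere, the mover wins exactly when some move hands the opponent an L position.
n=0: no move → L
n=1: can move to 0, which is L ⇒ W
n=2: the only move is to 1(W), a W ⇒ L
n=3: can move to 2, which is L ⇒ W
n=4: can move to 2, which is L ⇒ W
n=5: the only move is to 4(W), a W ⇒ L
n=6: can move to 2, which is L ⇒ W
n=7: the only move is to 6(W), a W ⇒ L
n=8: can move to 7, which is L ⇒ W
n=9: moves to 3(W), 8(W); every one is W ⇒ L
n=10: can move to 5, which is L ⇒ W
n=11: the only move is to 10(W), a W ⇒ L
n=12: can move to 11, which is L ⇒ W
n=13: the only move is to 12(W), a W ⇒ L
n=14: can move to 7, which is L ⇒ W
n=15: can move to 5, which is L ⇒ W
n=16: moves to 8(W), 15(W); every one is W ⇒ L
n=17: can move to 16, which is L ⇒ W
n=18: can move to 9, which is L ⇒ W
n=19: the only move is to 18(W), a W ⇒ L
n=20: can move to 19, which is L ⇒ W
n=21: can move to 7, which is L ⇒ W
n=22: can move to 11, which is L ⇒ W
n=23: the only move is to 22(W), a W ⇒ L
n=24: can move to 23, which is L ⇒ W
n=25: the only move is to 24(W), a W ⇒ L
n=26: can move to 13, which is L ⇒ W
n=27: can move to 9, which is L ⇒ W
n=28: moves to 14(W), 27(W); every one is W ⇒ L
n=29: can move to 28, which is L ⇒ W
n=30: moves to 10(W), 15(W), 29(W); every one is W ⇒ L
n=31: can move to 30, which is L ⇒ W
n=32: can move to 16, which is L ⇒ W
n=33: can move to 11, which is L ⇒ W
n=34: moves to 17(W), 33(W); every one is W ⇒ L
n=35: can move to 34, which is L ⇒ W
n=36: moves to 12(W), 18(W), 35(W); every one is W ⇒ L
Reading off the rows marked L gives the requested list; there are 15 such values of n.

0, 2, 5, 7, 9, 11, 13, 16, 19, 23, 25, 28, 30, 34, 36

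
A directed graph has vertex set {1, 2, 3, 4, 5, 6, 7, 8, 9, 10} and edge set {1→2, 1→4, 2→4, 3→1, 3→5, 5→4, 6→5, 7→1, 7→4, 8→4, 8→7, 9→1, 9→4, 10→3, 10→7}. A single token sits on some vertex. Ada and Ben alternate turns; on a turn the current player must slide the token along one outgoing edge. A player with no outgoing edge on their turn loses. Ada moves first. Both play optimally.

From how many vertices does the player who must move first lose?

3

Compute win/loss labels from the base case upward. A position with no move is L. Any other position is W if it can reach an L in one move, else L.
Every edge goes from a vertex to one that appears earlier in the order 4, 2, 1, 7, 5, 3, 8, 9, 6, 10, so processing vertices in that order labels each vertex after all of its successors.
4: no outgoing edge → L
2: reaches L-position 4 → W
1: reaches L-position 4 → W
7: reaches L-position 4 → W
5: reaches L-position 4 → W
3: only reaches 5(W), 1(W), all W → L
8: reaches L-position 4 → W
9: reaches L-position 4 → W
6: only reaches 5(W), which is W → L
10: reaches L-position 3 → W
The L vertices are 3, 4, 6; that is 3 in all.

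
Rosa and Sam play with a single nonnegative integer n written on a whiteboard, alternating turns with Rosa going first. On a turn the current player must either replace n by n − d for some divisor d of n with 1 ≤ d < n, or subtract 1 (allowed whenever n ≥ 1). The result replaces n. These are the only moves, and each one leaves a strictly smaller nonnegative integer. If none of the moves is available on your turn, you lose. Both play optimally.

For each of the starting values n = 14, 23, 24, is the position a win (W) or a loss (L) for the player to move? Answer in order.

Label each position W (a win for the player to move) or L (a loss). A position with no legal move is L; any other position is W exactly when some move reaches an L, and L when every move reaches a W.
n=0: no move → L
n=1: can move to 0, which is L ⇒ W
n=2: the only move is to 1(W), a W ⇒ L
n=3: can move to 2, which is L ⇒ W
n=4: can move to 2, which is L ⇒ W
n=5: the only move is to 4(W), a W ⇒ L
n=6: can move to 5, which is L ⇒ W
n=7: the only move is to 6(W), a W ⇒ L
n=8: can move to 7, which is L ⇒ W
n=9: moves to 6(W), 8(W); every one is W ⇒ L
n=10: can move to 5, which is L ⇒ W
n=11: the only move is to 10(W), a W ⇒ L
n=12: can move to 9, which is L ⇒ W
n=13: the only move is to 12(W), a W ⇒ L
n=14: can move to 7, which is L ⇒ W
n=15: moves to 10(W), 12(W), 14(W); every one is W ⇒ L
n=16: can move to 15, which is L ⇒ W
n=17: the only move is to 16(W), a W ⇒ L
n=18: can move to 9, which is L ⇒ W
n=19: the only move is to 18(W), a W ⇒ L
n=20: can move to 15, which is L ⇒ W
n=21: moves to 14(W), 18(W), 20(W); every one is W ⇒ L
n=22: can move to 11, which is L ⇒ W
n=23: the only move is to 22(W), a W ⇒ L
n=24: can move to 21, which is L ⇒ W

14: W, 23: L, 24: W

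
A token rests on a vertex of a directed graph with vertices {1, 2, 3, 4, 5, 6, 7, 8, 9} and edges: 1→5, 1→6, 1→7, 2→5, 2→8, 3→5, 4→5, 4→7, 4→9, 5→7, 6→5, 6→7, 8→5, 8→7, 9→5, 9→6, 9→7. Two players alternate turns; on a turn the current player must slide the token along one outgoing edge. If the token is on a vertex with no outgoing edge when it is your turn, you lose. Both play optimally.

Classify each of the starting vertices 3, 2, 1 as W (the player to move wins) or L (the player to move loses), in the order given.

3: L, 2: L, 1: W

Positions with no move are L. A position that does have a move is losing for the player to move precisely when every available move leads to a winning position for the opponent. Fill in the labels:
Every edge goes from a vertex to one that appears earlier in the order 7, 5, 6, 8, 3, 9, 4, 1, 2, so processing vertices in that order labels each vertex after all of its successors.
7: no outgoing edge → L
5: W (go to 7, an L position)
6: W (go to 7, an L position)
8: W (go to 7, an L position)
3: L (sole option 5(W) is W)
9: W (go to 7, an L position)
4: W (go to 7, an L position)
1: W (go to 7, an L position)
2: L (options 8(W), 5(W) are all W)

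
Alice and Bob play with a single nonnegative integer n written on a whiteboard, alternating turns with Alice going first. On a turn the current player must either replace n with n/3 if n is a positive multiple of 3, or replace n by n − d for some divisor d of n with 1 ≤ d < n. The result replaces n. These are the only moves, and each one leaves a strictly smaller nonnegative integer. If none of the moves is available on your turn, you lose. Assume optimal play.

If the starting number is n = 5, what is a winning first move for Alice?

Classify positions by backward induction: terminal positions (no move available) are L. From any other position, the mover wins iff some move reaches an L.
n=0: no move → L
n=1: no move → L
n=2: can move to 1, which is L ⇒ W
n=3: can move to 1, which is L ⇒ W
n=4: moves to 2(W), 3(W); every one is W ⇒ L
n=5: can move to 4, which is L ⇒ W
From 5, the L positions reachable in one move are: 4.

Move to 4.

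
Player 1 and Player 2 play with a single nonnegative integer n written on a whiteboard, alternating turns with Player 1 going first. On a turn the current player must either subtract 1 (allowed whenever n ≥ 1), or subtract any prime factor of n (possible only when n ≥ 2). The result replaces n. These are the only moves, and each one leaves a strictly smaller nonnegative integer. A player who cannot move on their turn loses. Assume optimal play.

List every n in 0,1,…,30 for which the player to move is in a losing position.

Compute win/loss labels from the base case upward. A position with no move is L. Any other position is W if it can reach an L in one move, else L.
n=0: no move → L
n=1: can move to 0, which is L ⇒ W
n=2: can move to 0, which is L ⇒ W
n=3: can move to 0, which is L ⇒ W
n=4: moves to 2(W), 3(W); every one is W ⇒ L
n=5: can move to 0, which is L ⇒ W
n=6: can move to 4, which is L ⇒ W
n=7: can move to 0, which is L ⇒ W
n=8: moves to 6(W), 7(W); every one is W ⇒ L
n=9: can move to 8, which is L ⇒ W
n=10: can move to 8, which is L ⇒ W
n=11: can move to 0, which is L ⇒ W
n=12: moves to 9(W), 10(W), 11(W); every one is W ⇒ L
n=13: can move to 0, which is L ⇒ W
n=14: can move to 12, which is L ⇒ W
n=15: can move to 12, which is L ⇒ W
n=16: moves to 14(W), 15(W); every one is W ⇒ L
n=17: can move to 0, which is L ⇒ W
n=18: can move to 16, which is L ⇒ W
n=19: can move to 0, which is L ⇒ W
n=20: moves to 15(W), 18(W), 19(W); every one is W ⇒ L
n=21: can move to 20, which is L ⇒ W
n=22: can move to 20, which is L ⇒ W
n=23: can move to 0, which is L ⇒ W
n=24: moves to 21(W), 22(W), 23(W); every one is W ⇒ L
n=25: can move to 20, which is L ⇒ W
n=26: can move to 24, which is L ⇒ W
n=27: can move to 24, which is L ⇒ W
n=28: moves to 21(W), 26(W), 27(W); every one is W ⇒ L
n=29: can move to 0, which is L ⇒ W
n=30: can move to 28, which is L ⇒ W
The losing starting values of n are exactly the entries labelled L in this table (8 of them).

0, 4, 8, 12, 16, 20, 24, 28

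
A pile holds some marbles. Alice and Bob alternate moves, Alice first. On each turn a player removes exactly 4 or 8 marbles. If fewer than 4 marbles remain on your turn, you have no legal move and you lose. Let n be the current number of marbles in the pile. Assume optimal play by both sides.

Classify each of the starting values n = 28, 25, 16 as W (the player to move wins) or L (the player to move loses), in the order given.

28: W, 25: L, 16: W

Work bottom-up. With no move the player to move loses. Otherwise the position is W if at least one move leads to an L position for the opponent, and L if every move leads to a W.
n=0: no move → L
n=1: no move → L
n=2: no move → L
n=3: no move → L
n=4: reaches L-position 0 → W
n=5: reaches L-position 1 → W
n=6: reaches L-position 2 → W
n=7: reaches L-position 3 → W
n=8: reaches L-position 0 → W
n=9: reaches L-position 1 → W
n=10: reaches L-position 2 → W
n=11: reaches L-position 3 → W
n=12: only reaches 8(W), 4(W), all W → L
n=13: only reaches 9(W), 5(W), all W → L
n=14: only reaches 10(W), 6(W), all W → L
n=15: only reaches 11(W), 7(W), all W → L
n=16: reaches L-position 12 → W
n=17: reaches L-position 13 → W
n=18: reaches L-position 14 → W
n=19: reaches L-position 15 → W
n=20: reaches L-position 12 → W
n=21: reaches L-position 13 → W
n=22: reaches L-position 14 → W
n=23: reaches L-position 15 → W
n=24: only reaches 20(W), 16(W), all W → L
n=25: only reaches 21(W), 17(W), all W → L
n=26: only reaches 22(W), 18(W), all W → L
n=27: only reaches 23(W), 19(W), all W → L
n=28: reaches L-position 24 → W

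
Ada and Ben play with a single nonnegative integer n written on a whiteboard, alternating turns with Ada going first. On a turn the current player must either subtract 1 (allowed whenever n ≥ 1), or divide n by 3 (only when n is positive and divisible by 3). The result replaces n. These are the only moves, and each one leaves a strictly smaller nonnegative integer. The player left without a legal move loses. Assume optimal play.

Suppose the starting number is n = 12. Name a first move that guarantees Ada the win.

Work bottom-up. With no move the player to move loses. Otherwise the position is W if at least one move leads to an L position for the opponent, and L if every move leads to a W.
n=0: no move → L
n=1: →0(L), so W
n=2: →1(W) only, which is W, so L
n=3: →2(L), so W
n=4: →3(W) only, which is W, so L
n=5: →4(L), so W
n=6: →2(L), so W
n=7: →6(W) only, which is W, so L
n=8: →7(L), so W
n=9: →3(W), 8(W) — all W, so L
n=10: →9(L), so W
n=11: →10(W) only, which is W, so L
n=12: →4(L), so W
From 12, the L positions reachable in one move are: 4, 11. Any move reaching one of these is winning.

Move to 4.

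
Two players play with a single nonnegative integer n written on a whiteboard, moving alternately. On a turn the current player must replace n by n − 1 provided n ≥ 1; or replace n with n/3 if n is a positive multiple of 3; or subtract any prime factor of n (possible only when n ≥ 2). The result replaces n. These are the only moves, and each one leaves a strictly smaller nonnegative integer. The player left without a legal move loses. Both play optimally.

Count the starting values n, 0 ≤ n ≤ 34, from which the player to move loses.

Use the standard recursion: the mover loses at a terminal position; elsewhere, the mover wins exactly when some move hands the opponent an L position.
n=0: no move → L
n=1: can move to 0, which is L ⇒ W
n=2: can move to 0, which is L ⇒ W
n=3: can move to 0, which is L ⇒ W
n=4: moves to 2(W), 3(W); every one is W ⇒ L
n=5: can move to 0, which is L ⇒ W
n=6: can move to 4, which is L ⇒ W
n=7: can move to 0, which is L ⇒ W
n=8: moves to 6(W), 7(W); every one is W ⇒ L
n=9: can move to 8, which is L ⇒ W
n=10: can move to 8, which is L ⇒ W
n=11: can move to 0, which is L ⇒ W
n=12: can move to 4, which is L ⇒ W
n=13: can move to 0, which is L ⇒ W
n=14: moves to 7(W), 12(W), 13(W); every one is W ⇒ L
n=15: can move to 14, which is L ⇒ W
n=16: can move to 14, which is L ⇒ W
n=17: can move to 0, which is L ⇒ W
n=18: moves to 6(W), 15(W), 16(W), 17(W); every one is W ⇒ L
n=19: can move to 0, which is L ⇒ W
n=20: can move to 18, which is L ⇒ W
n=21: can move to 14, which is L ⇒ W
n=22: moves to 11(W), 20(W), 21(W); every one is W ⇒ L
n=23: can move to 0, which is L ⇒ W
n=24: can move to 8, which is L ⇒ W
n=25: moves to 20(W), 24(W); every one is W ⇒ L
n=26: can move to 25, which is L ⇒ W
n=27: moves to 9(W), 24(W), 26(W); every one is W ⇒ L
n=28: can move to 27, which is L ⇒ W
n=29: can move to 0, which is L ⇒ W
n=30: can move to 25, which is L ⇒ W
n=31: can move to 0, which is L ⇒ W
n=32: moves to 30(W), 31(W); every one is W ⇒ L
n=33: can move to 22, which is L ⇒ W
n=34: can move to 32, which is L ⇒ W
L entries with 0 ≤ n ≤ 34: n = 0, 4, 8, 14, 18, 22, 25, 27, 32; that makes 9.

9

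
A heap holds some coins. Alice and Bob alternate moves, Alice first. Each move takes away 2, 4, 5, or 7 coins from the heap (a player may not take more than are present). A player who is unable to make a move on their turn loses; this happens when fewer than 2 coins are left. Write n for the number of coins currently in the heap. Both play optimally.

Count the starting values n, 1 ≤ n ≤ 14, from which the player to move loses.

3

Compute win/loss labels from the base case upward. A position with no move is L. Any other position is W if it can reach an L in one move, else L.
n=0: no move → L
n=1: no move → L
n=2: W (go to 0, an L position)
n=3: W (go to 1, an L position)
n=4: W (go to 0, an L position)
n=5: W (go to 1, an L position)
n=6: W (go to 1, an L position)
n=7: W (go to 0, an L position)
n=8: W (go to 1, an L position)
n=9: L (options 7(W), 5(W), 4(W), 2(W) are all W)
n=10: L (options 8(W), 6(W), 5(W), 3(W) are all W)
n=11: W (go to 9, an L position)
n=12: W (go to 10, an L position)
n=13: W (go to 9, an L position)
n=14: W (go to 10, an L position)
L entries with 1 ≤ n ≤ 14 (n=0 is outside the asked range and is not counted): n = 1, 9, 10; that makes 3.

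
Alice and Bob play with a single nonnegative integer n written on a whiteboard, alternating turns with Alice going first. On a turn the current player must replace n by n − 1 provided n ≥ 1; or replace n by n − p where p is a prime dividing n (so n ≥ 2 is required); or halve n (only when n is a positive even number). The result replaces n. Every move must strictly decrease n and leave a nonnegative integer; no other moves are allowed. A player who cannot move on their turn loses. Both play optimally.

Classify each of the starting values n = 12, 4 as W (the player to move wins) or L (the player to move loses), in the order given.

Compute win/loss labels from the base case upward. A position with no move is L. Any other position is W if it can reach an L in one move, else L.
n=0: no move → L
n=1: can move to 0, which is L ⇒ W
n=2: can move to 0, which is L ⇒ W
n=3: can move to 0, which is L ⇒ W
n=4: moves to 2(W), 3(W); every one is W ⇒ L
n=5: can move to 0, which is L ⇒ W
n=6: can move to 4, which is L ⇒ W
n=7: can move to 0, which is L ⇒ W
n=8: can move to 4, which is L ⇒ W
n=9: moves to 6(W), 8(W); every one is W ⇒ L
n=10: can move to 9, which is L ⇒ W
n=11: can move to 0, which is L ⇒ W
n=12: can move to 9, which is L ⇒ W

12: W, 4: L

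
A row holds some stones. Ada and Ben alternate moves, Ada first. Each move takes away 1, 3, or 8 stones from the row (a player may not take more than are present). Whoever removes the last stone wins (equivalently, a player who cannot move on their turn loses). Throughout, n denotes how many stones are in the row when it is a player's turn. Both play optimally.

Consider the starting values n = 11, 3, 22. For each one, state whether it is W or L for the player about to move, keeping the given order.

Positions with no move are L. A position that does have a move is losing for the player to move precisely when every available move leads to a winning position for the opponent. Fill in the labels:
n=0: no move → L
n=1: →0(L), so W
n=2: →1(W) only, which is W, so L
n=3: →2(L), so W
n=4: →3(W), 1(W) — all W, so L
n=5: →4(L), so W
n=6: →5(W), 3(W) — all W, so L
n=7: →6(L), so W
n=8: →0(L), so W
n=9: →6(L), so W
n=10: →2(L), so W
n=11: →10(W), 8(W), 3(W) — all W, so L
n=12: →11(L), so W
n=13: →12(W), 10(W), 5(W) — all W, so L
n=14: →13(L), so W
n=15: →14(W), 12(W), 7(W) — all W, so L
n=16: →15(L), so W
n=17: →16(W), 14(W), 9(W) — all W, so L
n=18: →17(L), so W
n=19: →11(L), so W
n=20: →17(L), so W
n=21: →13(L), so W
n=22: →21(W), 19(W), 14(W) — all W, so L

11: L, 3: W, 22: L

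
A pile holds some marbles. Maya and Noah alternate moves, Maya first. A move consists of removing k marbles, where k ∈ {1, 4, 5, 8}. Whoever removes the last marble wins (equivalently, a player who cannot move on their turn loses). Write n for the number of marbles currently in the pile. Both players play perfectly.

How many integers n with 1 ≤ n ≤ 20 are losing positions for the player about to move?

Label each position W (a win for the player to move) or L (a loss). A position with no legal move is L; any other position is W exactly when some move reaches an L, and L when every move reaches a W.
n=0: no move → L
n=1: →0(L), so W
n=2: →1(W) only, which is W, so L
n=3: →2(L), so W
n=4: →0(L), so W
n=5: →0(L), so W
n=6: →2(L), so W
n=7: →2(L), so W
n=8: →0(L), so W
n=9: →8(W), 5(W), 4(W), 1(W) — all W, so L
n=10: →9(L), so W
n=11: →10(W), 7(W), 6(W), 3(W) — all W, so L
n=12: →11(L), so W
n=13: →9(L), so W
n=14: →9(L), so W
n=15: →11(L), so W
n=16: →11(L), so W
n=17: →9(L), so W
n=18: →17(W), 14(W), 13(W), 10(W) — all W, so L
n=19: →18(L), so W
n=20: →19(W), 16(W), 15(W), 12(W) — all W, so L
L entries with 1 ≤ n ≤ 20 (n=0 is outside the asked range and is not counted): n = 2, 9, 11, 18, 20; that makes 5.

5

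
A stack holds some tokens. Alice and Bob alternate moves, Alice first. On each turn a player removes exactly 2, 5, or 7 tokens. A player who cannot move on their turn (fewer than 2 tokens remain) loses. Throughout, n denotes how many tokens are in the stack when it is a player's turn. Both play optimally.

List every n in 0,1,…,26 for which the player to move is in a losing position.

Compute win/loss labels from the base case upward. A position with no move is L. Any other position is W if it can reach an L in one move, else L.
n=0: no move → L
n=1: no move → L
n=2: W (go to 0, an L position)
n=3: W (go to 1, an L position)
n=4: L (sole option 2(W) is W)
n=5: W (go to 0, an L position)
n=6: W (go to 4, an L position)
n=7: W (go to 0, an L position)
n=8: W (go to 1, an L position)
n=9: W (go to 4, an L position)
n=10: L (options 8(W), 5(W), 3(W) are all W)
n=11: W (go to 4, an L position)
n=12: W (go to 10, an L position)
n=13: L (options 11(W), 8(W), 6(W) are all W)
n=14: L (options 12(W), 9(W), 7(W) are all W)
n=15: W (go to 13, an L position)
n=16: W (go to 14, an L position)
n=17: W (go to 10, an L position)
n=18: W (go to 13, an L position)
n=19: W (go to 14, an L position)
n=20: W (go to 13, an L position)
n=21: W (go to 14, an L position)
n=22: L (options 20(W), 17(W), 15(W) are all W)
n=23: L (options 21(W), 18(W), 16(W) are all W)
n=24: W (go to 22, an L position)
n=25: W (go to 23, an L position)
n=26: L (options 24(W), 21(W), 19(W) are all W)
The losing starting values of n are exactly the entries labelled L in this table (9 of them).

0, 1, 4, 10, 13, 14, 22, 23, 26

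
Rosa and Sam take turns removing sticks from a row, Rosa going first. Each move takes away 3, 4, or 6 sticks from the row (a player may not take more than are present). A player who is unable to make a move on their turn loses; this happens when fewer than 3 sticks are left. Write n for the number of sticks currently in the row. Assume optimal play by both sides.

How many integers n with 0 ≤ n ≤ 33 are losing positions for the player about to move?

Build the W/L table. Terminal = L. A non-terminal position is W if it has a move to some L; otherwise it is L.
n=0: no move → L
n=1: no move → L
n=2: no move → L
n=3: can move to 0, which is L ⇒ W
n=4: can move to 1, which is L ⇒ W
n=5: can move to 2, which is L ⇒ W
n=6: can move to 2, which is L ⇒ W
n=7: can move to 1, which is L ⇒ W
n=8: can move to 2, which is L ⇒ W
n=9: moves to 6(W), 5(W), 3(W); every one is W ⇒ L
n=10: moves to 7(W), 6(W), 4(W); every one is W ⇒ L
n=11: moves to 8(W), 7(W), 5(W); every one is W ⇒ L
n=12: can move to 9, which is L ⇒ W
n=13: can move to 10, which is L ⇒ W
n=14: can move to 11, which is L ⇒ W
n=15: can move to 11, which is L ⇒ W
n=16: can move to 10, which is L ⇒ W
n=17: can move to 11, which is L ⇒ W
n=18: moves to 15(W), 14(W), 12(W); every one is W ⇒ L
n=19: moves to 16(W), 15(W), 13(W); every one is W ⇒ L
n=20: moves to 17(W), 16(W), 14(W); every one is W ⇒ L
n=21: can move to 18, which is L ⇒ W
n=22: can move to 19, which is L ⇒ W
n=23: can move to 20, which is L ⇒ W
n=24: can move to 20, which is L ⇒ W
n=25: can move to 19, which is L ⇒ W
n=26: can move to 20, which is L ⇒ W
n=27: moves to 24(W), 23(W), 21(W); every one is W ⇒ L
n=28: moves to 25(W), 24(W), 22(W); every one is W ⇒ L
n=29: moves to 26(W), 25(W), 23(W); every one is W ⇒ L
n=30: can move to 27, which is L ⇒ W
n=31: can move to 28, which is L ⇒ W
n=32: can move to 29, which is L ⇒ W
n=33: can move to 29, which is L ⇒ W
L entries with 0 ≤ n ≤ 33: n = 0, 1, 2, 9, 10, 11, 18, 19, 20, 27, 28, 29; that makes 12.

12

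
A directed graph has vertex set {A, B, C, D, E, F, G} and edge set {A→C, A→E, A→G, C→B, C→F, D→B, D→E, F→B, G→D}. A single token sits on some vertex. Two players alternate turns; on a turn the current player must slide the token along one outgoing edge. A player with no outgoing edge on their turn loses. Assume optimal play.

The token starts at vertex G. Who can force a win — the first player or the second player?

Classify positions by backward induction: terminal positions (no move available) are L. From any other position, the mover wins iff some move reaches an L.
Every edge goes from a vertex to one that appears earlier in the order E, B, D, F, C, G, A, so processing vertices in that order labels each vertex after all of its successors.
E: no outgoing edge → L
B: no outgoing edge → L
D: reaches L-position B → W
F: reaches L-position B → W
C: reaches L-position B → W
G: only reaches D(W), which is W → L
A: reaches L-position G → W
Every move from G reaches a W position, so the mover loses.

The second player wins.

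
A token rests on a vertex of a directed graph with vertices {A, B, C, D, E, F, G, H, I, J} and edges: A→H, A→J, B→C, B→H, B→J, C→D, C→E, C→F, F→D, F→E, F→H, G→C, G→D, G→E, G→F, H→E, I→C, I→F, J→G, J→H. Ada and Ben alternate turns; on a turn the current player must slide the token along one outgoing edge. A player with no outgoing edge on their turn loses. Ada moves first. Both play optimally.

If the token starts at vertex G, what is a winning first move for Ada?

Move to D.

Use the standard recursion: the mover loses at a terminal position; elsewhere, the mover wins exactly when some move hands the opponent an L position.
Every edge goes from a vertex to one that appears earlier in the order E, D, H, F, C, G, I, J, B, A, so processing vertices in that order labels each vertex after all of its successors.
E: no outgoing edge → L
D: no outgoing edge → L
H: reaches L-position E → W
F: reaches L-position D → W
C: reaches L-position D → W
G: reaches L-position D → W
I: only reaches C(W), F(W), all W → L
J: only reaches G(W), H(W), all W → L
B: reaches L-position J → W
A: reaches L-position J → W
From G, the L positions reachable in one move are: D, E. Any move reaching one of these is winning.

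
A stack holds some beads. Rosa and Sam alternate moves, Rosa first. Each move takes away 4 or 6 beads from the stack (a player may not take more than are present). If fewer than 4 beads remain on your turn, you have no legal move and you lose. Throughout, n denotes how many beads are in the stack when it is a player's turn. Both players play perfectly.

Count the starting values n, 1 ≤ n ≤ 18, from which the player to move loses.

Work bottom-up. With no move the player to move loses. Otherwise the position is W if at least one move leads to an L position for the opponent, and L if every move leads to a W.
n=0: no move → L
n=1: no move → L
n=2: no move → L
n=3: no move → L
n=4: reaches L-position 0 → W
n=5: reaches L-position 1 → W
n=6: reaches L-position 2 → W
n=7: reaches L-position 3 → W
n=8: reaches L-position 2 → W
n=9: reaches L-position 3 → W
n=10: only reaches 6(W), 4(W), all W → L
n=11: only reaches 7(W), 5(W), all W → L
n=12: only reaches 8(W), 6(W), all W → L
n=13: only reaches 9(W), 7(W), all W → L
n=14: reaches L-position 10 → W
n=15: reaches L-position 11 → W
n=16: reaches L-position 12 → W
n=17: reaches L-position 13 → W
n=18: reaches L-position 12 → W
L entries with 1 ≤ n ≤ 18 (n=0 is outside the asked range and is not counted): n = 1, 2, 3, 10, 11, 12, 13; that makes 7.

7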